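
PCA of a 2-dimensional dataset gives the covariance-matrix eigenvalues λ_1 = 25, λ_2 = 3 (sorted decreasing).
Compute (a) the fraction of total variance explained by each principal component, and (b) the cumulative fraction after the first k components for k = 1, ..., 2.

Step 1 — total variance = trace(Sigma) = Σ λ_i = 25 + 3 = 28.

Step 2 — fraction explained by component i = λ_i / Σ λ:
  PC1: 25/28 = 0.8929
  PC2: 3/28 = 0.1071

Step 3 — cumulative fraction after k components = (λ_1 + ... + λ_k) / Σ λ:
  k = 1: 25/28 = 0.8929
  k = 2: (25 + 3)/28 = 28/28 = 1

Summary (fraction, with percent):

explained: PC1 0.8929 (89.29%), PC2 0.1071 (10.71%);  cumulative: 0.8929, 1


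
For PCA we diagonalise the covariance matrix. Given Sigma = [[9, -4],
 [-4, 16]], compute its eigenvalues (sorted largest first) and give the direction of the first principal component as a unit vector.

Step 1 — characteristic polynomial of 2×2 Sigma:
  det(Sigma - λI) = λ² - trace · λ + det = 0.
  trace = 9 + 16 = 25, det = 9·16 - (-4)² = 128.
Step 2 — discriminant:
  Δ = trace² - 4·det = 625 - 512 = 113.
Step 3 — eigenvalues:
  λ = (trace ± √Δ)/2 = (25 ± 10.6301)/2,
  λ_1 = 17.8151,  λ_2 = 7.1849.

Step 4 — unit eigenvector for λ_1: solve (Sigma - λ_1 I)v = 0. First row:
  (9 - 17.8151)·v_x + (-4)·v_y = 0, i.e. (-8.8151)·v_x + (-4)·v_y = 0,
  so v ∝ (b, λ_1 - a) = (-4, 8.8151); multiply by -1 so the first entry is positive: u = (4, -8.8151).
  ||u|| = √((4)² + (-8.8151)²) = √(93.7055) ≈ 9.6802,
  v_1 = u/||u|| ≈ (0.4132, -0.9106) (||v_1|| = 1).

λ_1 = 17.8151,  λ_2 = 7.1849;  v_1 ≈ (0.4132, -0.9106)


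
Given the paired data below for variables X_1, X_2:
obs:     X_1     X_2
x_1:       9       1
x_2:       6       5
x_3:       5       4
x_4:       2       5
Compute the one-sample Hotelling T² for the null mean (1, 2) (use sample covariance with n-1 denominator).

Step 1 — sample mean vector:
  mean(X_1) = (9 + 6 + 5 + 2) / 4 = 22/4 = 5.5
  mean(X_2) = (1 + 5 + 4 + 5) / 4 = 15/4 = 3.75
  x̄ = (5.5, 3.75),  deviation x̄ - mu_0 = (5.5, 3.75) - (1, 2) = (4.5, 1.75).

Step 2 — sample covariance matrix, S[i,j] = (1/(n-1)) · Σ_k (x_{k,i} - mean_i) · (x_{k,j} - mean_j), divisor n-1 = 3:
  S[X_1,X_1] = ((3.5)·(3.5) + (0.5)·(0.5) + (-0.5)·(-0.5) + (-3.5)·(-3.5)) / 3 = 25/3 = 8.3333
  S[X_1,X_2] = ((3.5)·(-2.75) + (0.5)·(1.25) + (-0.5)·(0.25) + (-3.5)·(1.25)) / 3 = -13.5/3 = -4.5
  S[X_2,X_2] = ((-2.75)·(-2.75) + (1.25)·(1.25) + (0.25)·(0.25) + (1.25)·(1.25)) / 3 = 10.75/3 = 3.5833
  S = [[8.3333, -4.5],
 [-4.5, 3.5833]].

Step 3 — invert S. det(S) = 8.3333·3.5833 - (-4.5)² = 9.6111.
  S^{-1} = (1/det) · [[d, -b], [-b, a]] = [[0.3728, 0.4682],
 [0.4682, 0.8671]].

Step 4 — quadratic form (x̄ - mu_0)^T · S^{-1} · (x̄ - mu_0):
  S^{-1} · (x̄ - mu_0) = (2.4971, 3.6243),
  (x̄ - mu_0)^T · [...] = (4.5)·(2.4971) + (1.75)·(3.6243) = 17.5795.

Step 5 — scale by n: T² = 4 · 17.5795 = 70.3179.

T² ≈ 70.3179


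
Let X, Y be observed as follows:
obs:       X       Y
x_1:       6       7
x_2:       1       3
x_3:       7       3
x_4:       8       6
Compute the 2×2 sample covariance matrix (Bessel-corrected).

Step 1 — column means:
  mean(X) = (6 + 1 + 7 + 8) / 4 = 22/4 = 5.5
  mean(Y) = (7 + 3 + 3 + 6) / 4 = 19/4 = 4.75

Step 2 — sample covariance S[i,j] = (1/(n-1)) · Σ_k (x_{k,i} - mean_i) · (x_{k,j} - mean_j), with n-1 = 3.
  S[X,X] = ((0.5)·(0.5) + (-4.5)·(-4.5) + (1.5)·(1.5) + (2.5)·(2.5)) / 3 = 29/3 = 9.6667
  S[X,Y] = ((0.5)·(2.25) + (-4.5)·(-1.75) + (1.5)·(-1.75) + (2.5)·(1.25)) / 3 = 9.5/3 = 3.1667
  S[Y,Y] = ((2.25)·(2.25) + (-1.75)·(-1.75) + (-1.75)·(-1.75) + (1.25)·(1.25)) / 3 = 12.75/3 = 4.25

S is symmetric (S[j,i] = S[i,j]). Assembling:

S = [[9.6667, 3.1667],
 [3.1667, 4.25]]


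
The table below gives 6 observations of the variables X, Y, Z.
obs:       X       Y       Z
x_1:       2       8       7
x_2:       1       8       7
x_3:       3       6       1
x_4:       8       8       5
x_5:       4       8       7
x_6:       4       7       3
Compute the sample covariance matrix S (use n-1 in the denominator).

Step 1 — column means:
  mean(X) = (2 + 1 + 3 + 8 + 4 + 4) / 6 = 22/6 = 3.6667
  mean(Y) = (8 + 8 + 6 + 8 + 8 + 7) / 6 = 45/6 = 7.5
  mean(Z) = (7 + 7 + 1 + 5 + 7 + 3) / 6 = 30/6 = 5

Step 2 — sample covariance S[i,j] = (1/(n-1)) · Σ_k (x_{k,i} - mean_i) · (x_{k,j} - mean_j), with n-1 = 5.
  S[X,X] = ((-1.6667)·(-1.6667) + (-2.6667)·(-2.6667) + (-0.6667)·(-0.6667) + (4.3333)·(4.3333) + (0.3333)·(0.3333) + (0.3333)·(0.3333)) / 5 = 29.3333/5 = 5.8667
  S[X,Y] = ((-1.6667)·(0.5) + (-2.6667)·(0.5) + (-0.6667)·(-1.5) + (4.3333)·(0.5) + (0.3333)·(0.5) + (0.3333)·(-0.5)) / 5 = 1/5 = 0.2
  S[X,Z] = ((-1.6667)·(2) + (-2.6667)·(2) + (-0.6667)·(-4) + (4.3333)·(0) + (0.3333)·(2) + (0.3333)·(-2)) / 5 = -6/5 = -1.2
  S[Y,Y] = ((0.5)·(0.5) + (0.5)·(0.5) + (-1.5)·(-1.5) + (0.5)·(0.5) + (0.5)·(0.5) + (-0.5)·(-0.5)) / 5 = 3.5/5 = 0.7
  S[Y,Z] = ((0.5)·(2) + (0.5)·(2) + (-1.5)·(-4) + (0.5)·(0) + (0.5)·(2) + (-0.5)·(-2)) / 5 = 10/5 = 2
  S[Z,Z] = ((2)·(2) + (2)·(2) + (-4)·(-4) + (0)·(0) + (2)·(2) + (-2)·(-2)) / 5 = 32/5 = 6.4

S is symmetric (S[j,i] = S[i,j]). Assembling:

S = [[5.8667, 0.2, -1.2],
 [0.2, 0.7, 2],
 [-1.2, 2, 6.4]]


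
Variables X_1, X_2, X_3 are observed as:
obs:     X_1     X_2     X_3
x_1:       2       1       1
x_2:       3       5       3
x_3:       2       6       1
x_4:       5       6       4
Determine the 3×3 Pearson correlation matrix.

Step 1 — column means:
  mean(X_1) = (2 + 3 + 2 + 5) / 4 = 12/4 = 3
  mean(X_2) = (1 + 5 + 6 + 6) / 4 = 18/4 = 4.5
  mean(X_3) = (1 + 3 + 1 + 4) / 4 = 9/4 = 2.25

Step 2 — sample variances and covariances s[i,j] = (1/(n-1)) · Σ_k (x_{k,i} - mean_i) · (x_{k,j} - mean_j), with n-1 = 3:
  s[X_1,X_1] = ((-1)·(-1) + (0)·(0) + (-1)·(-1) + (2)·(2)) / 3 = 6/3 = 2
  s[X_1,X_2] = ((-1)·(-3.5) + (0)·(0.5) + (-1)·(1.5) + (2)·(1.5)) / 3 = 5/3 = 1.6667
  s[X_1,X_3] = ((-1)·(-1.25) + (0)·(0.75) + (-1)·(-1.25) + (2)·(1.75)) / 3 = 6/3 = 2
  s[X_2,X_2] = ((-3.5)·(-3.5) + (0.5)·(0.5) + (1.5)·(1.5) + (1.5)·(1.5)) / 3 = 17/3 = 5.6667
  s[X_2,X_3] = ((-3.5)·(-1.25) + (0.5)·(0.75) + (1.5)·(-1.25) + (1.5)·(1.75)) / 3 = 5.5/3 = 1.8333
  s[X_3,X_3] = ((-1.25)·(-1.25) + (0.75)·(0.75) + (-1.25)·(-1.25) + (1.75)·(1.75)) / 3 = 6.75/3 = 2.25
  Sample standard deviations s_i = √(s[i,i]):
  s(X_1) = √(2) = 1.4142
  s(X_2) = √(5.6667) = 2.3805
  s(X_3) = √(2.25) = 1.5

Step 3 — r_{ij} = s_{ij} / (s_i · s_j):
  r[X_1,X_1] = 1 (diagonal).
  r[X_1,X_2] = 1.6667 / (1.4142 · 2.3805) = 1.6667 / 3.3665 = 0.4951
  r[X_1,X_3] = 2 / (1.4142 · 1.5) = 2 / 2.1213 = 0.9428
  r[X_2,X_2] = 1 (diagonal).
  r[X_2,X_3] = 1.8333 / (2.3805 · 1.5) = 1.8333 / 3.5707 = 0.5134
  r[X_3,X_3] = 1 (diagonal).

R is symmetric with unit diagonal. Assembling:

R = [[1, 0.4951, 0.9428],
 [0.4951, 1, 0.5134],
 [0.9428, 0.5134, 1]]


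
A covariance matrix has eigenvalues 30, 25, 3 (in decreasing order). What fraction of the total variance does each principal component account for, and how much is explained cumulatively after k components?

Step 1 — total variance = trace(Sigma) = Σ λ_i = 30 + 25 + 3 = 58.

Step 2 — fraction explained by component i = λ_i / Σ λ:
  PC1: 30/58 = 0.5172
  PC2: 25/58 = 0.431
  PC3: 3/58 = 0.0517

Step 3 — cumulative fraction after k components = (λ_1 + ... + λ_k) / Σ λ:
  k = 1: 30/58 = 0.5172
  k = 2: (30 + 25)/58 = 55/58 = 0.9483
  k = 3: (30 + 25 + 3)/58 = 58/58 = 1

Summary (fraction, with percent):

explained: PC1 0.5172 (51.72%), PC2 0.431 (43.1%), PC3 0.0517 (5.17%);  cumulative: 0.5172, 0.9483, 1


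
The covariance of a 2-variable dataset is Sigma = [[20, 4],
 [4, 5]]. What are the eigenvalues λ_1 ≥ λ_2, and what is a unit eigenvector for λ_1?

Step 1 — characteristic polynomial of 2×2 Sigma:
  det(Sigma - λI) = λ² - trace · λ + det = 0.
  trace = 20 + 5 = 25, det = 20·5 - (4)² = 84.
Step 2 — discriminant:
  Δ = trace² - 4·det = 625 - 336 = 289.
Step 3 — eigenvalues:
  λ = (trace ± √Δ)/2 = (25 ± 17)/2,
  λ_1 = 21,  λ_2 = 4.

Step 4 — unit eigenvector for λ_1: solve (Sigma - λ_1 I)v = 0. First row:
  (20 - 21)·v_x + (4)·v_y = 0, i.e. (-1)·v_x + (4)·v_y = 0,
  so v ∝ (b, λ_1 - a) = (4, 1) = u.
  ||u|| = √((4)² + (1)²) = √(17) ≈ 4.1231,
  v_1 = u/||u|| ≈ (0.9701, 0.2425) (||v_1|| = 1).

λ_1 = 21,  λ_2 = 4;  v_1 ≈ (0.9701, 0.2425)


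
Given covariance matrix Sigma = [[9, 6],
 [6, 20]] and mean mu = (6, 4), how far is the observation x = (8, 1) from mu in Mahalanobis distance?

Step 1 — centre the observation: (x - mu) = (2, -3).

Step 2 — invert Sigma. det(Sigma) = 9·20 - (6)² = 144.
  Sigma^{-1} = (1/det) · [[d, -b], [-b, a]] = [[0.1389, -0.0417],
 [-0.0417, 0.0625]].

Step 3 — form the quadratic (x - mu)^T · Sigma^{-1} · (x - mu):
  Sigma^{-1} · (x - mu) = (0.4028, -0.2708).
  (x - mu)^T · [Sigma^{-1} · (x - mu)] = (2)·(0.4028) + (-3)·(-0.2708) = 1.6181.

Step 4 — take square root: d = √(1.6181) ≈ 1.272.

d(x, mu) = √(1.6181) ≈ 1.272


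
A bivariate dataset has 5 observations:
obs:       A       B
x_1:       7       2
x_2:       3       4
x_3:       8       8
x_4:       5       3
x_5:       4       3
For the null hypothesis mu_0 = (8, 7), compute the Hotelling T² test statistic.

Step 1 — sample mean vector:
  mean(A) = (7 + 3 + 8 + 5 + 4) / 5 = 27/5 = 5.4
  mean(B) = (2 + 4 + 8 + 3 + 3) / 5 = 20/5 = 4
  x̄ = (5.4, 4),  deviation x̄ - mu_0 = (5.4, 4) - (8, 7) = (-2.6, -3).

Step 2 — sample covariance matrix, S[i,j] = (1/(n-1)) · Σ_k (x_{k,i} - mean_i) · (x_{k,j} - mean_j), divisor n-1 = 4:
  S[A,A] = ((1.6)·(1.6) + (-2.4)·(-2.4) + (2.6)·(2.6) + (-0.4)·(-0.4) + (-1.4)·(-1.4)) / 4 = 17.2/4 = 4.3
  S[A,B] = ((1.6)·(-2) + (-2.4)·(0) + (2.6)·(4) + (-0.4)·(-1) + (-1.4)·(-1)) / 4 = 9/4 = 2.25
  S[B,B] = ((-2)·(-2) + (0)·(0) + (4)·(4) + (-1)·(-1) + (-1)·(-1)) / 4 = 22/4 = 5.5
  S = [[4.3, 2.25],
 [2.25, 5.5]].

Step 3 — invert S. det(S) = 4.3·5.5 - (2.25)² = 18.5875.
  S^{-1} = (1/det) · [[d, -b], [-b, a]] = [[0.2959, -0.121],
 [-0.121, 0.2313]].

Step 4 — quadratic form (x̄ - mu_0)^T · S^{-1} · (x̄ - mu_0):
  S^{-1} · (x̄ - mu_0) = (-0.4062, -0.3793),
  (x̄ - mu_0)^T · [...] = (-2.6)·(-0.4062) + (-3)·(-0.3793) = 2.1939.

Step 5 — scale by n: T² = 5 · 2.1939 = 10.9697.

T² ≈ 10.9697


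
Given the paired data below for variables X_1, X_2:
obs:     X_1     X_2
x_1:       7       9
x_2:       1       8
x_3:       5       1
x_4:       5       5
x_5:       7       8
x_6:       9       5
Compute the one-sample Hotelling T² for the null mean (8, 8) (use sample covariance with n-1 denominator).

Step 1 — sample mean vector:
  mean(X_1) = (7 + 1 + 5 + 5 + 7 + 9) / 6 = 34/6 = 5.6667
  mean(X_2) = (9 + 8 + 1 + 5 + 8 + 5) / 6 = 36/6 = 6
  x̄ = (5.6667, 6),  deviation x̄ - mu_0 = (5.6667, 6) - (8, 8) = (-2.3333, -2).

Step 2 — sample covariance matrix, S[i,j] = (1/(n-1)) · Σ_k (x_{k,i} - mean_i) · (x_{k,j} - mean_j), divisor n-1 = 5:
  S[X_1,X_1] = ((1.3333)·(1.3333) + (-4.6667)·(-4.6667) + (-0.6667)·(-0.6667) + (-0.6667)·(-0.6667) + (1.3333)·(1.3333) + (3.3333)·(3.3333)) / 5 = 37.3333/5 = 7.4667
  S[X_1,X_2] = ((1.3333)·(3) + (-4.6667)·(2) + (-0.6667)·(-5) + (-0.6667)·(-1) + (1.3333)·(2) + (3.3333)·(-1)) / 5 = -2/5 = -0.4
  S[X_2,X_2] = ((3)·(3) + (2)·(2) + (-5)·(-5) + (-1)·(-1) + (2)·(2) + (-1)·(-1)) / 5 = 44/5 = 8.8
  S = [[7.4667, -0.4],
 [-0.4, 8.8]].

Step 3 — invert S. det(S) = 7.4667·8.8 - (-0.4)² = 65.5467.
  S^{-1} = (1/det) · [[d, -b], [-b, a]] = [[0.1343, 0.0061],
 [0.0061, 0.1139]].

Step 4 — quadratic form (x̄ - mu_0)^T · S^{-1} · (x̄ - mu_0):
  S^{-1} · (x̄ - mu_0) = (-0.3255, -0.2421),
  (x̄ - mu_0)^T · [...] = (-2.3333)·(-0.3255) + (-2)·(-0.2421) = 1.2436.

Step 5 — scale by n: T² = 6 · 1.2436 = 7.4614.

T² ≈ 7.4614


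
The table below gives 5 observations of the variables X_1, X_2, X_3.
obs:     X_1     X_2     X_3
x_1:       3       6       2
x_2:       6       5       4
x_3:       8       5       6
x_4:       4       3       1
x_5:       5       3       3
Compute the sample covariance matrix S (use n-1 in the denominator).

Step 1 — column means:
  mean(X_1) = (3 + 6 + 8 + 4 + 5) / 5 = 26/5 = 5.2
  mean(X_2) = (6 + 5 + 5 + 3 + 3) / 5 = 22/5 = 4.4
  mean(X_3) = (2 + 4 + 6 + 1 + 3) / 5 = 16/5 = 3.2

Step 2 — sample covariance S[i,j] = (1/(n-1)) · Σ_k (x_{k,i} - mean_i) · (x_{k,j} - mean_j), with n-1 = 4.
  S[X_1,X_1] = ((-2.2)·(-2.2) + (0.8)·(0.8) + (2.8)·(2.8) + (-1.2)·(-1.2) + (-0.2)·(-0.2)) / 4 = 14.8/4 = 3.7
  S[X_1,X_2] = ((-2.2)·(1.6) + (0.8)·(0.6) + (2.8)·(0.6) + (-1.2)·(-1.4) + (-0.2)·(-1.4)) / 4 = 0.6/4 = 0.15
  S[X_1,X_3] = ((-2.2)·(-1.2) + (0.8)·(0.8) + (2.8)·(2.8) + (-1.2)·(-2.2) + (-0.2)·(-0.2)) / 4 = 13.8/4 = 3.45
  S[X_2,X_2] = ((1.6)·(1.6) + (0.6)·(0.6) + (0.6)·(0.6) + (-1.4)·(-1.4) + (-1.4)·(-1.4)) / 4 = 7.2/4 = 1.8
  S[X_2,X_3] = ((1.6)·(-1.2) + (0.6)·(0.8) + (0.6)·(2.8) + (-1.4)·(-2.2) + (-1.4)·(-0.2)) / 4 = 3.6/4 = 0.9
  S[X_3,X_3] = ((-1.2)·(-1.2) + (0.8)·(0.8) + (2.8)·(2.8) + (-2.2)·(-2.2) + (-0.2)·(-0.2)) / 4 = 14.8/4 = 3.7

S is symmetric (S[j,i] = S[i,j]). Assembling:

S = [[3.7, 0.15, 3.45],
 [0.15, 1.8, 0.9],
 [3.45, 0.9, 3.7]]


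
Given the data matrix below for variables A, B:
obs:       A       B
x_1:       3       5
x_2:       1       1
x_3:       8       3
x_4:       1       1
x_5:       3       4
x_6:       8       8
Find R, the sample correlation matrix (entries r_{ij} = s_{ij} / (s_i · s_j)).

Step 1 — column means:
  mean(A) = (3 + 1 + 8 + 1 + 3 + 8) / 6 = 24/6 = 4
  mean(B) = (5 + 1 + 3 + 1 + 4 + 8) / 6 = 22/6 = 3.6667

Step 2 — sample variances and covariances s[i,j] = (1/(n-1)) · Σ_k (x_{k,i} - mean_i) · (x_{k,j} - mean_j), with n-1 = 5:
  s[A,A] = ((-1)·(-1) + (-3)·(-3) + (4)·(4) + (-3)·(-3) + (-1)·(-1) + (4)·(4)) / 5 = 52/5 = 10.4
  s[A,B] = ((-1)·(1.3333) + (-3)·(-2.6667) + (4)·(-0.6667) + (-3)·(-2.6667) + (-1)·(0.3333) + (4)·(4.3333)) / 5 = 29/5 = 5.8
  s[B,B] = ((1.3333)·(1.3333) + (-2.6667)·(-2.6667) + (-0.6667)·(-0.6667) + (-2.6667)·(-2.6667) + (0.3333)·(0.3333) + (4.3333)·(4.3333)) / 5 = 35.3333/5 = 7.0667
  Sample standard deviations s_i = √(s[i,i]):
  s(A) = √(10.4) = 3.2249
  s(B) = √(7.0667) = 2.6583

Step 3 — r_{ij} = s_{ij} / (s_i · s_j):
  r[A,A] = 1 (diagonal).
  r[A,B] = 5.8 / (3.2249 · 2.6583) = 5.8 / 8.5728 = 0.6766
  r[B,B] = 1 (diagonal).

R is symmetric with unit diagonal. Assembling:

R = [[1, 0.6766],
 [0.6766, 1]]


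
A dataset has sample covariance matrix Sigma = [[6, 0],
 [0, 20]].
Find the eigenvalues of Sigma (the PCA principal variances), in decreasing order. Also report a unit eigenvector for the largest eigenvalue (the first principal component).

Step 1 — characteristic polynomial of 2×2 Sigma:
  det(Sigma - λI) = λ² - trace · λ + det = 0.
  trace = 6 + 20 = 26, det = 6·20 - (0)² = 120.
Step 2 — discriminant:
  Δ = trace² - 4·det = 676 - 480 = 196.
Step 3 — eigenvalues:
  λ = (trace ± √Δ)/2 = (26 ± 14)/2,
  λ_1 = 20,  λ_2 = 6.

Step 4 — unit eigenvector for λ_1: Sigma is diagonal, so its eigenvectors are the coordinate axes. λ_1 = 20 is the diagonal entry on the second coordinate axis, hence
  v_1 = (0, 1) (||v_1|| = 1).

λ_1 = 20,  λ_2 = 6;  v_1 ≈ (0, 1)


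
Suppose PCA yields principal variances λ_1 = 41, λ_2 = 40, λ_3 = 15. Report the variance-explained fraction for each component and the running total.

Step 1 — total variance = trace(Sigma) = Σ λ_i = 41 + 40 + 15 = 96.

Step 2 — fraction explained by component i = λ_i / Σ λ:
  PC1: 41/96 = 0.4271
  PC2: 40/96 = 0.4167
  PC3: 15/96 = 0.1562

Step 3 — cumulative fraction after k components = (λ_1 + ... + λ_k) / Σ λ:
  k = 1: 41/96 = 0.4271
  k = 2: (41 + 40)/96 = 81/96 = 0.8438
  k = 3: (41 + 40 + 15)/96 = 96/96 = 1

Summary (fraction, with percent):

explained: PC1 0.4271 (42.71%), PC2 0.4167 (41.67%), PC3 0.1562 (15.62%);  cumulative: 0.4271, 0.8438, 1


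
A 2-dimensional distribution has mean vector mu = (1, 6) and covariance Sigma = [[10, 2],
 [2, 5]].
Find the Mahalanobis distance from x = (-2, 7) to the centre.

Step 1 — centre the observation: (x - mu) = (-3, 1).

Step 2 — invert Sigma. det(Sigma) = 10·5 - (2)² = 46.
  Sigma^{-1} = (1/det) · [[d, -b], [-b, a]] = [[0.1087, -0.0435],
 [-0.0435, 0.2174]].

Step 3 — form the quadratic (x - mu)^T · Sigma^{-1} · (x - mu):
  Sigma^{-1} · (x - mu) = (-0.3696, 0.3478).
  (x - mu)^T · [Sigma^{-1} · (x - mu)] = (-3)·(-0.3696) + (1)·(0.3478) = 1.4565.

Step 4 — take square root: d = √(1.4565) ≈ 1.2069.

d(x, mu) = √(1.4565) ≈ 1.2069


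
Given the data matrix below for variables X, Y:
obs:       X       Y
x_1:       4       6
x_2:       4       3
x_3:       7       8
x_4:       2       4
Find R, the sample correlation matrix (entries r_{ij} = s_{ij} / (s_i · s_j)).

Step 1 — column means:
  mean(X) = (4 + 4 + 7 + 2) / 4 = 17/4 = 4.25
  mean(Y) = (6 + 3 + 8 + 4) / 4 = 21/4 = 5.25

Step 2 — sample variances and covariances s[i,j] = (1/(n-1)) · Σ_k (x_{k,i} - mean_i) · (x_{k,j} - mean_j), with n-1 = 3:
  s[X,X] = ((-0.25)·(-0.25) + (-0.25)·(-0.25) + (2.75)·(2.75) + (-2.25)·(-2.25)) / 3 = 12.75/3 = 4.25
  s[X,Y] = ((-0.25)·(0.75) + (-0.25)·(-2.25) + (2.75)·(2.75) + (-2.25)·(-1.25)) / 3 = 10.75/3 = 3.5833
  s[Y,Y] = ((0.75)·(0.75) + (-2.25)·(-2.25) + (2.75)·(2.75) + (-1.25)·(-1.25)) / 3 = 14.75/3 = 4.9167
  Sample standard deviations s_i = √(s[i,i]):
  s(X) = √(4.25) = 2.0616
  s(Y) = √(4.9167) = 2.2174

Step 3 — r_{ij} = s_{ij} / (s_i · s_j):
  r[X,X] = 1 (diagonal).
  r[X,Y] = 3.5833 / (2.0616 · 2.2174) = 3.5833 / 4.5712 = 0.7839
  r[Y,Y] = 1 (diagonal).

R is symmetric with unit diagonal. Assembling:

R = [[1, 0.7839],
 [0.7839, 1]]


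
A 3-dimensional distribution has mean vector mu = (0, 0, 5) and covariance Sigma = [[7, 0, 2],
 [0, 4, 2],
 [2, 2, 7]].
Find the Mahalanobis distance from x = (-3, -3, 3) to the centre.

Step 1 — centre the observation: (x - mu) = (-3, -3, -2).

Step 2 — invert Sigma (cofactor / det for 3×3, or solve directly):
  Sigma^{-1} = [[0.1579, 0.0263, -0.0526],
 [0.0263, 0.2961, -0.0921],
 [-0.0526, -0.0921, 0.1842]].

Step 3 — form the quadratic (x - mu)^T · Sigma^{-1} · (x - mu):
  Sigma^{-1} · (x - mu) = (-0.4474, -0.7829, 0.0658).
  (x - mu)^T · [Sigma^{-1} · (x - mu)] = (-3)·(-0.4474) + (-3)·(-0.7829) + (-2)·(0.0658) = 3.5592.

Step 4 — take square root: d = √(3.5592) ≈ 1.8866.

d(x, mu) = √(3.5592) ≈ 1.8866


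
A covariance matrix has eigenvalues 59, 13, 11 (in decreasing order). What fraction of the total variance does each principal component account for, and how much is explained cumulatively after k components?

Step 1 — total variance = trace(Sigma) = Σ λ_i = 59 + 13 + 11 = 83.

Step 2 — fraction explained by component i = λ_i / Σ λ:
  PC1: 59/83 = 0.7108
  PC2: 13/83 = 0.1566
  PC3: 11/83 = 0.1325

Step 3 — cumulative fraction after k components = (λ_1 + ... + λ_k) / Σ λ:
  k = 1: 59/83 = 0.7108
  k = 2: (59 + 13)/83 = 72/83 = 0.8675
  k = 3: (59 + 13 + 11)/83 = 83/83 = 1

Summary (fraction, with percent):

explained: PC1 0.7108 (71.08%), PC2 0.1566 (15.66%), PC3 0.1325 (13.25%);  cumulative: 0.7108, 0.8675, 1


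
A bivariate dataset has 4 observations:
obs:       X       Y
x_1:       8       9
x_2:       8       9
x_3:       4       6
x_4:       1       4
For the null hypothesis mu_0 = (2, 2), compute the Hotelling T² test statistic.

Step 1 — sample mean vector:
  mean(X) = (8 + 8 + 4 + 1) / 4 = 21/4 = 5.25
  mean(Y) = (9 + 9 + 6 + 4) / 4 = 28/4 = 7
  x̄ = (5.25, 7),  deviation x̄ - mu_0 = (5.25, 7) - (2, 2) = (3.25, 5).

Step 2 — sample covariance matrix, S[i,j] = (1/(n-1)) · Σ_k (x_{k,i} - mean_i) · (x_{k,j} - mean_j), divisor n-1 = 3:
  S[X,X] = ((2.75)·(2.75) + (2.75)·(2.75) + (-1.25)·(-1.25) + (-4.25)·(-4.25)) / 3 = 34.75/3 = 11.5833
  S[X,Y] = ((2.75)·(2) + (2.75)·(2) + (-1.25)·(-1) + (-4.25)·(-3)) / 3 = 25/3 = 8.3333
  S[Y,Y] = ((2)·(2) + (2)·(2) + (-1)·(-1) + (-3)·(-3)) / 3 = 18/3 = 6
  S = [[11.5833, 8.3333],
 [8.3333, 6]].

Step 3 — invert S. det(S) = 11.5833·6 - (8.3333)² = 0.0556.
  S^{-1} = (1/det) · [[d, -b], [-b, a]] = [[108, -150],
 [-150, 208.5]].

Step 4 — quadratic form (x̄ - mu_0)^T · S^{-1} · (x̄ - mu_0):
  S^{-1} · (x̄ - mu_0) = (-399, 555),
  (x̄ - mu_0)^T · [...] = (3.25)·(-399) + (5)·(555) = 1478.25.

Step 5 — scale by n: T² = 4 · 1478.25 = 5913.

T² ≈ 5913


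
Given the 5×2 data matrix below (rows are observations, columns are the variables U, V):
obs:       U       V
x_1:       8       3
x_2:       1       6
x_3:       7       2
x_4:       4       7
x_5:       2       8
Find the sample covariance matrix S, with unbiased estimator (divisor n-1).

Step 1 — column means:
  mean(U) = (8 + 1 + 7 + 4 + 2) / 5 = 22/5 = 4.4
  mean(V) = (3 + 6 + 2 + 7 + 8) / 5 = 26/5 = 5.2

Step 2 — sample covariance S[i,j] = (1/(n-1)) · Σ_k (x_{k,i} - mean_i) · (x_{k,j} - mean_j), with n-1 = 4.
  S[U,U] = ((3.6)·(3.6) + (-3.4)·(-3.4) + (2.6)·(2.6) + (-0.4)·(-0.4) + (-2.4)·(-2.4)) / 4 = 37.2/4 = 9.3
  S[U,V] = ((3.6)·(-2.2) + (-3.4)·(0.8) + (2.6)·(-3.2) + (-0.4)·(1.8) + (-2.4)·(2.8)) / 4 = -26.4/4 = -6.6
  S[V,V] = ((-2.2)·(-2.2) + (0.8)·(0.8) + (-3.2)·(-3.2) + (1.8)·(1.8) + (2.8)·(2.8)) / 4 = 26.8/4 = 6.7

S is symmetric (S[j,i] = S[i,j]). Assembling:

S = [[9.3, -6.6],
 [-6.6, 6.7]]


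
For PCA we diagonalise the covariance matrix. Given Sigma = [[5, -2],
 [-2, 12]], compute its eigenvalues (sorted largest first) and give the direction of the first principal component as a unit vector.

Step 1 — characteristic polynomial of 2×2 Sigma:
  det(Sigma - λI) = λ² - trace · λ + det = 0.
  trace = 5 + 12 = 17, det = 5·12 - (-2)² = 56.
Step 2 — discriminant:
  Δ = trace² - 4·det = 289 - 224 = 65.
Step 3 — eigenvalues:
  λ = (trace ± √Δ)/2 = (17 ± 8.0623)/2,
  λ_1 = 12.5311,  λ_2 = 4.4689.

Step 4 — unit eigenvector for λ_1: solve (Sigma - λ_1 I)v = 0. First row:
  (5 - 12.5311)·v_x + (-2)·v_y = 0, i.e. (-7.5311)·v_x + (-2)·v_y = 0,
  so v ∝ (b, λ_1 - a) = (-2, 7.5311); multiply by -1 so the first entry is positive: u = (2, -7.5311).
  ||u|| = √((2)² + (-7.5311)²) = √(60.7179) ≈ 7.7922,
  v_1 = u/||u|| ≈ (0.2567, -0.9665) (||v_1|| = 1).

λ_1 = 12.5311,  λ_2 = 4.4689;  v_1 ≈ (0.2567, -0.9665)


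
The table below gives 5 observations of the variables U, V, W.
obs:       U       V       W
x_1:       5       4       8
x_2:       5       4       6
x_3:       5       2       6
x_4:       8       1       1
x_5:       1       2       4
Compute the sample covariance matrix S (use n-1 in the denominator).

Step 1 — column means:
  mean(U) = (5 + 5 + 5 + 8 + 1) / 5 = 24/5 = 4.8
  mean(V) = (4 + 4 + 2 + 1 + 2) / 5 = 13/5 = 2.6
  mean(W) = (8 + 6 + 6 + 1 + 4) / 5 = 25/5 = 5

Step 2 — sample covariance S[i,j] = (1/(n-1)) · Σ_k (x_{k,i} - mean_i) · (x_{k,j} - mean_j), with n-1 = 4.
  S[U,U] = ((0.2)·(0.2) + (0.2)·(0.2) + (0.2)·(0.2) + (3.2)·(3.2) + (-3.8)·(-3.8)) / 4 = 24.8/4 = 6.2
  S[U,V] = ((0.2)·(1.4) + (0.2)·(1.4) + (0.2)·(-0.6) + (3.2)·(-1.6) + (-3.8)·(-0.6)) / 4 = -2.4/4 = -0.6
  S[U,W] = ((0.2)·(3) + (0.2)·(1) + (0.2)·(1) + (3.2)·(-4) + (-3.8)·(-1)) / 4 = -8/4 = -2
  S[V,V] = ((1.4)·(1.4) + (1.4)·(1.4) + (-0.6)·(-0.6) + (-1.6)·(-1.6) + (-0.6)·(-0.6)) / 4 = 7.2/4 = 1.8
  S[V,W] = ((1.4)·(3) + (1.4)·(1) + (-0.6)·(1) + (-1.6)·(-4) + (-0.6)·(-1)) / 4 = 12/4 = 3
  S[W,W] = ((3)·(3) + (1)·(1) + (1)·(1) + (-4)·(-4) + (-1)·(-1)) / 4 = 28/4 = 7

S is symmetric (S[j,i] = S[i,j]). Assembling:

S = [[6.2, -0.6, -2],
 [-0.6, 1.8, 3],
 [-2, 3, 7]]


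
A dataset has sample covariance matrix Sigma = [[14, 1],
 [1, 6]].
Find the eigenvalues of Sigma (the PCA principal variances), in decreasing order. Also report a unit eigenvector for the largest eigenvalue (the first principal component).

Step 1 — characteristic polynomial of 2×2 Sigma:
  det(Sigma - λI) = λ² - trace · λ + det = 0.
  trace = 14 + 6 = 20, det = 14·6 - (1)² = 83.
Step 2 — discriminant:
  Δ = trace² - 4·det = 400 - 332 = 68.
Step 3 — eigenvalues:
  λ = (trace ± √Δ)/2 = (20 ± 8.2462)/2,
  λ_1 = 14.1231,  λ_2 = 5.8769.

Step 4 — unit eigenvector for λ_1: solve (Sigma - λ_1 I)v = 0. First row:
  (14 - 14.1231)·v_x + (1)·v_y = 0, i.e. (-0.1231)·v_x + (1)·v_y = 0,
  so v ∝ (b, λ_1 - a) = (1, 0.1231) = u.
  ||u|| = √((1)² + (0.1231)²) = √(1.0152) ≈ 1.0075,
  v_1 = u/||u|| ≈ (0.9925, 0.1222) (||v_1|| = 1).

λ_1 = 14.1231,  λ_2 = 5.8769;  v_1 ≈ (0.9925, 0.1222)


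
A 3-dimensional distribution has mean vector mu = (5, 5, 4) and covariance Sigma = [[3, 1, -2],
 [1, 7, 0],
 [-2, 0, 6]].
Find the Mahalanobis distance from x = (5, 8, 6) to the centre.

Step 1 — centre the observation: (x - mu) = (0, 3, 2).

Step 2 — invert Sigma (cofactor / det for 3×3, or solve directly):
  Sigma^{-1} = [[0.4565, -0.0652, 0.1522],
 [-0.0652, 0.1522, -0.0217],
 [0.1522, -0.0217, 0.2174]].

Step 3 — form the quadratic (x - mu)^T · Sigma^{-1} · (x - mu):
  Sigma^{-1} · (x - mu) = (0.1087, 0.413, 0.3696).
  (x - mu)^T · [Sigma^{-1} · (x - mu)] = (0)·(0.1087) + (3)·(0.413) + (2)·(0.3696) = 1.9783.

Step 4 — take square root: d = √(1.9783) ≈ 1.4065.

d(x, mu) = √(1.9783) ≈ 1.4065


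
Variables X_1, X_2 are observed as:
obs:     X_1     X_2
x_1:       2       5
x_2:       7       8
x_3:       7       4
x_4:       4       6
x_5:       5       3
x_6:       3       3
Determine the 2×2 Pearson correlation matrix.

Step 1 — column means:
  mean(X_1) = (2 + 7 + 7 + 4 + 5 + 3) / 6 = 28/6 = 4.6667
  mean(X_2) = (5 + 8 + 4 + 6 + 3 + 3) / 6 = 29/6 = 4.8333

Step 2 — sample variances and covariances s[i,j] = (1/(n-1)) · Σ_k (x_{k,i} - mean_i) · (x_{k,j} - mean_j), with n-1 = 5:
  s[X_1,X_1] = ((-2.6667)·(-2.6667) + (2.3333)·(2.3333) + (2.3333)·(2.3333) + (-0.6667)·(-0.6667) + (0.3333)·(0.3333) + (-1.6667)·(-1.6667)) / 5 = 21.3333/5 = 4.2667
  s[X_1,X_2] = ((-2.6667)·(0.1667) + (2.3333)·(3.1667) + (2.3333)·(-0.8333) + (-0.6667)·(1.1667) + (0.3333)·(-1.8333) + (-1.6667)·(-1.8333)) / 5 = 6.6667/5 = 1.3333
  s[X_2,X_2] = ((0.1667)·(0.1667) + (3.1667)·(3.1667) + (-0.8333)·(-0.8333) + (1.1667)·(1.1667) + (-1.8333)·(-1.8333) + (-1.8333)·(-1.8333)) / 5 = 18.8333/5 = 3.7667
  Sample standard deviations s_i = √(s[i,i]):
  s(X_1) = √(4.2667) = 2.0656
  s(X_2) = √(3.7667) = 1.9408

Step 3 — r_{ij} = s_{ij} / (s_i · s_j):
  r[X_1,X_1] = 1 (diagonal).
  r[X_1,X_2] = 1.3333 / (2.0656 · 1.9408) = 1.3333 / 4.0089 = 0.3326
  r[X_2,X_2] = 1 (diagonal).

R is symmetric with unit diagonal. Assembling:

R = [[1, 0.3326],
 [0.3326, 1]]


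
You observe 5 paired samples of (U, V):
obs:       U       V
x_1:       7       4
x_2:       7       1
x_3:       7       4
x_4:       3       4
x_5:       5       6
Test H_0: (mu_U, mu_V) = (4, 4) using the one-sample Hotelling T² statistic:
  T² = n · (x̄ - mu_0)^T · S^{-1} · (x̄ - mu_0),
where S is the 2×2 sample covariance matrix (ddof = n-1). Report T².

Step 1 — sample mean vector:
  mean(U) = (7 + 7 + 7 + 3 + 5) / 5 = 29/5 = 5.8
  mean(V) = (4 + 1 + 4 + 4 + 6) / 5 = 19/5 = 3.8
  x̄ = (5.8, 3.8),  deviation x̄ - mu_0 = (5.8, 3.8) - (4, 4) = (1.8, -0.2).

Step 2 — sample covariance matrix, S[i,j] = (1/(n-1)) · Σ_k (x_{k,i} - mean_i) · (x_{k,j} - mean_j), divisor n-1 = 4:
  S[U,U] = ((1.2)·(1.2) + (1.2)·(1.2) + (1.2)·(1.2) + (-2.8)·(-2.8) + (-0.8)·(-0.8)) / 4 = 12.8/4 = 3.2
  S[U,V] = ((1.2)·(0.2) + (1.2)·(-2.8) + (1.2)·(0.2) + (-2.8)·(0.2) + (-0.8)·(2.2)) / 4 = -5.2/4 = -1.3
  S[V,V] = ((0.2)·(0.2) + (-2.8)·(-2.8) + (0.2)·(0.2) + (0.2)·(0.2) + (2.2)·(2.2)) / 4 = 12.8/4 = 3.2
  S = [[3.2, -1.3],
 [-1.3, 3.2]].

Step 3 — invert S. det(S) = 3.2·3.2 - (-1.3)² = 8.55.
  S^{-1} = (1/det) · [[d, -b], [-b, a]] = [[0.3743, 0.152],
 [0.152, 0.3743]].

Step 4 — quadratic form (x̄ - mu_0)^T · S^{-1} · (x̄ - mu_0):
  S^{-1} · (x̄ - mu_0) = (0.6433, 0.1988),
  (x̄ - mu_0)^T · [...] = (1.8)·(0.6433) + (-0.2)·(0.1988) = 1.1181.

Step 5 — scale by n: T² = 5 · 1.1181 = 5.5906.

T² ≈ 5.5906


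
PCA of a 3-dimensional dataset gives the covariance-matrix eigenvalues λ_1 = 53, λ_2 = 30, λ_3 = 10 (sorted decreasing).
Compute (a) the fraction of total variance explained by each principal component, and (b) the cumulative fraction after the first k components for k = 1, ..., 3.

Step 1 — total variance = trace(Sigma) = Σ λ_i = 53 + 30 + 10 = 93.

Step 2 — fraction explained by component i = λ_i / Σ λ:
  PC1: 53/93 = 0.5699
  PC2: 30/93 = 0.3226
  PC3: 10/93 = 0.1075

Step 3 — cumulative fraction after k components = (λ_1 + ... + λ_k) / Σ λ:
  k = 1: 53/93 = 0.5699
  k = 2: (53 + 30)/93 = 83/93 = 0.8925
  k = 3: (53 + 30 + 10)/93 = 93/93 = 1

Summary (fraction, with percent):

explained: PC1 0.5699 (56.99%), PC2 0.3226 (32.26%), PC3 0.1075 (10.75%);  cumulative: 0.5699, 0.8925, 1


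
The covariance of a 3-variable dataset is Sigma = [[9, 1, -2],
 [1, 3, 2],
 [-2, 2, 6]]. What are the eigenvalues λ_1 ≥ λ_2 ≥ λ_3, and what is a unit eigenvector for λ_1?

Step 1 — characteristic polynomial p(λ) = det(λI - Sigma) = λ³ - tr·λ² + c_1·λ - det, where tr = trace, c_1 = sum of the principal 2×2 minors, det = det(Sigma):
  tr = 9 + 3 + 6 = 18,
  c_1 = (9·3 - (1)²) + (9·6 - (-2)²) + (3·6 - (2)²) = 26 + 50 + 14 = 90,
  det = 9·(3·6 - (2)²) - (1)·((1)·6 - (2)·(-2)) + (-2)·((1)·(2) - 3·(-2)) = 9·(14) - (1)·(10) + (-2)·(8) = 100.
  So p(λ) = λ³ - 18λ² + 90λ - 100.
Step 2 — look for an integer root (rational root theorem: any rational root is an integer divisor of 100). Testing λ = 10:
  p(10) = 1000 - 1800 + 900 - 100 = 0  ✓
  Dividing out (λ - 10): p(λ) = (λ - 10)(λ² - 8λ + 10).
Step 3 — remaining eigenvalues from the quadratic λ² - 8λ + 10 = 0:
  Δ = 8² - 4·10 = 64 - 40 = 24,  λ = (8 ± √24)/2 = (8 ± 4.899)/2 ≈ 6.4495 or 1.5505.
  Sorted: λ_1 = 10,  λ_2 = 6.4495,  λ_3 = 1.5505  (check: sum = 18 = tr ✓).

Step 4 — unit eigenvector for λ_1 = 10: v spans the null space of (Sigma - λ_1 I), whose rows are
  r_1 = (-1, 1, -2),  r_2 = (1, -7, 2),  r_3 = (-2, 2, -4).
  v is orthogonal to every row, so take v ∝ r_1 × r_2 = ((1)·(2) - (-2)·(-7), (-2)·(1) - (-1)·(2), (-1)·(-7) - (1)·(1)) = (-12, 0, 6).
  Rescale (divide by 6; multiply by -1 so the first nonzero entry is positive): u = (2, 0, -1).
  ||u|| = √((2)² + (0)² + (-1)²) = √(5) ≈ 2.2361,  v_1 = u/||u|| ≈ (0.8944, 0, -0.4472) (||v_1|| = 1).

λ_1 = 10,  λ_2 = 6.4495,  λ_3 = 1.5505;  v_1 ≈ (0.8944, 0, -0.4472)


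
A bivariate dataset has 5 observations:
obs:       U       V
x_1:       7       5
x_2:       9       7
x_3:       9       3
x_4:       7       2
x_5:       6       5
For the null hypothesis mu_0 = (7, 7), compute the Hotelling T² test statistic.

Step 1 — sample mean vector:
  mean(U) = (7 + 9 + 9 + 7 + 6) / 5 = 38/5 = 7.6
  mean(V) = (5 + 7 + 3 + 2 + 5) / 5 = 22/5 = 4.4
  x̄ = (7.6, 4.4),  deviation x̄ - mu_0 = (7.6, 4.4) - (7, 7) = (0.6, -2.6).

Step 2 — sample covariance matrix, S[i,j] = (1/(n-1)) · Σ_k (x_{k,i} - mean_i) · (x_{k,j} - mean_j), divisor n-1 = 4:
  S[U,U] = ((-0.6)·(-0.6) + (1.4)·(1.4) + (1.4)·(1.4) + (-0.6)·(-0.6) + (-1.6)·(-1.6)) / 4 = 7.2/4 = 1.8
  S[U,V] = ((-0.6)·(0.6) + (1.4)·(2.6) + (1.4)·(-1.4) + (-0.6)·(-2.4) + (-1.6)·(0.6)) / 4 = 1.8/4 = 0.45
  S[V,V] = ((0.6)·(0.6) + (2.6)·(2.6) + (-1.4)·(-1.4) + (-2.4)·(-2.4) + (0.6)·(0.6)) / 4 = 15.2/4 = 3.8
  S = [[1.8, 0.45],
 [0.45, 3.8]].

Step 3 — invert S. det(S) = 1.8·3.8 - (0.45)² = 6.6375.
  S^{-1} = (1/det) · [[d, -b], [-b, a]] = [[0.5725, -0.0678],
 [-0.0678, 0.2712]].

Step 4 — quadratic form (x̄ - mu_0)^T · S^{-1} · (x̄ - mu_0):
  S^{-1} · (x̄ - mu_0) = (0.5198, -0.7458),
  (x̄ - mu_0)^T · [...] = (0.6)·(0.5198) + (-2.6)·(-0.7458) = 2.2508.

Step 5 — scale by n: T² = 5 · 2.2508 = 11.2542.

T² ≈ 11.2542


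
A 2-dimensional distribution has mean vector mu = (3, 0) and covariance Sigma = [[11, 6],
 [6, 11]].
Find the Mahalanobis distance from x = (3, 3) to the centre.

Step 1 — centre the observation: (x - mu) = (0, 3).

Step 2 — invert Sigma. det(Sigma) = 11·11 - (6)² = 85.
  Sigma^{-1} = (1/det) · [[d, -b], [-b, a]] = [[0.1294, -0.0706],
 [-0.0706, 0.1294]].

Step 3 — form the quadratic (x - mu)^T · Sigma^{-1} · (x - mu):
  Sigma^{-1} · (x - mu) = (-0.2118, 0.3882).
  (x - mu)^T · [Sigma^{-1} · (x - mu)] = (0)·(-0.2118) + (3)·(0.3882) = 1.1647.

Step 4 — take square root: d = √(1.1647) ≈ 1.0792.

d(x, mu) = √(1.1647) ≈ 1.0792


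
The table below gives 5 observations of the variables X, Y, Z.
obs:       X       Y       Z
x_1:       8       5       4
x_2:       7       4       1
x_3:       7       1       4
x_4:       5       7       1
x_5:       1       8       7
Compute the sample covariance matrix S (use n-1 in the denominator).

Step 1 — column means:
  mean(X) = (8 + 7 + 7 + 5 + 1) / 5 = 28/5 = 5.6
  mean(Y) = (5 + 4 + 1 + 7 + 8) / 5 = 25/5 = 5
  mean(Z) = (4 + 1 + 4 + 1 + 7) / 5 = 17/5 = 3.4

Step 2 — sample covariance S[i,j] = (1/(n-1)) · Σ_k (x_{k,i} - mean_i) · (x_{k,j} - mean_j), with n-1 = 4.
  S[X,X] = ((2.4)·(2.4) + (1.4)·(1.4) + (1.4)·(1.4) + (-0.6)·(-0.6) + (-4.6)·(-4.6)) / 4 = 31.2/4 = 7.8
  S[X,Y] = ((2.4)·(0) + (1.4)·(-1) + (1.4)·(-4) + (-0.6)·(2) + (-4.6)·(3)) / 4 = -22/4 = -5.5
  S[X,Z] = ((2.4)·(0.6) + (1.4)·(-2.4) + (1.4)·(0.6) + (-0.6)·(-2.4) + (-4.6)·(3.6)) / 4 = -16.2/4 = -4.05
  S[Y,Y] = ((0)·(0) + (-1)·(-1) + (-4)·(-4) + (2)·(2) + (3)·(3)) / 4 = 30/4 = 7.5
  S[Y,Z] = ((0)·(0.6) + (-1)·(-2.4) + (-4)·(0.6) + (2)·(-2.4) + (3)·(3.6)) / 4 = 6/4 = 1.5
  S[Z,Z] = ((0.6)·(0.6) + (-2.4)·(-2.4) + (0.6)·(0.6) + (-2.4)·(-2.4) + (3.6)·(3.6)) / 4 = 25.2/4 = 6.3

S is symmetric (S[j,i] = S[i,j]). Assembling:

S = [[7.8, -5.5, -4.05],
 [-5.5, 7.5, 1.5],
 [-4.05, 1.5, 6.3]]


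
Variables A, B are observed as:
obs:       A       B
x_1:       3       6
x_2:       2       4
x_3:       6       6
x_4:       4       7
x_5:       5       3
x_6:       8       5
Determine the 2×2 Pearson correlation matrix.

Step 1 — column means:
  mean(A) = (3 + 2 + 6 + 4 + 5 + 8) / 6 = 28/6 = 4.6667
  mean(B) = (6 + 4 + 6 + 7 + 3 + 5) / 6 = 31/6 = 5.1667

Step 2 — sample variances and covariances s[i,j] = (1/(n-1)) · Σ_k (x_{k,i} - mean_i) · (x_{k,j} - mean_j), with n-1 = 5:
  s[A,A] = ((-1.6667)·(-1.6667) + (-2.6667)·(-2.6667) + (1.3333)·(1.3333) + (-0.6667)·(-0.6667) + (0.3333)·(0.3333) + (3.3333)·(3.3333)) / 5 = 23.3333/5 = 4.6667
  s[A,B] = ((-1.6667)·(0.8333) + (-2.6667)·(-1.1667) + (1.3333)·(0.8333) + (-0.6667)·(1.8333) + (0.3333)·(-2.1667) + (3.3333)·(-0.1667)) / 5 = 0.3333/5 = 0.0667
  s[B,B] = ((0.8333)·(0.8333) + (-1.1667)·(-1.1667) + (0.8333)·(0.8333) + (1.8333)·(1.8333) + (-2.1667)·(-2.1667) + (-0.1667)·(-0.1667)) / 5 = 10.8333/5 = 2.1667
  Sample standard deviations s_i = √(s[i,i]):
  s(A) = √(4.6667) = 2.1602
  s(B) = √(2.1667) = 1.472

Step 3 — r_{ij} = s_{ij} / (s_i · s_j):
  r[A,A] = 1 (diagonal).
  r[A,B] = 0.0667 / (2.1602 · 1.472) = 0.0667 / 3.1798 = 0.021
  r[B,B] = 1 (diagonal).

R is symmetric with unit diagonal. Assembling:

R = [[1, 0.021],
 [0.021, 1]]


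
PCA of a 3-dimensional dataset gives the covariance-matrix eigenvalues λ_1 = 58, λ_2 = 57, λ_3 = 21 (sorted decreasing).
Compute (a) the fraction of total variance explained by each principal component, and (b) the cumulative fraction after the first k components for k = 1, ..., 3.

Step 1 — total variance = trace(Sigma) = Σ λ_i = 58 + 57 + 21 = 136.

Step 2 — fraction explained by component i = λ_i / Σ λ:
  PC1: 58/136 = 0.4265
  PC2: 57/136 = 0.4191
  PC3: 21/136 = 0.1544

Step 3 — cumulative fraction after k components = (λ_1 + ... + λ_k) / Σ λ:
  k = 1: 58/136 = 0.4265
  k = 2: (58 + 57)/136 = 115/136 = 0.8456
  k = 3: (58 + 57 + 21)/136 = 136/136 = 1

Summary (fraction, with percent):

explained: PC1 0.4265 (42.65%), PC2 0.4191 (41.91%), PC3 0.1544 (15.44%);  cumulative: 0.4265, 0.8456, 1


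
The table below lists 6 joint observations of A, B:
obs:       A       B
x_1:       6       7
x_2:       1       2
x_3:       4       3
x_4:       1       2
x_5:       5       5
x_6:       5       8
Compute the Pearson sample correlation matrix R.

Step 1 — column means:
  mean(A) = (6 + 1 + 4 + 1 + 5 + 5) / 6 = 22/6 = 3.6667
  mean(B) = (7 + 2 + 3 + 2 + 5 + 8) / 6 = 27/6 = 4.5

Step 2 — sample variances and covariances s[i,j] = (1/(n-1)) · Σ_k (x_{k,i} - mean_i) · (x_{k,j} - mean_j), with n-1 = 5:
  s[A,A] = ((2.3333)·(2.3333) + (-2.6667)·(-2.6667) + (0.3333)·(0.3333) + (-2.6667)·(-2.6667) + (1.3333)·(1.3333) + (1.3333)·(1.3333)) / 5 = 23.3333/5 = 4.6667
  s[A,B] = ((2.3333)·(2.5) + (-2.6667)·(-2.5) + (0.3333)·(-1.5) + (-2.6667)·(-2.5) + (1.3333)·(0.5) + (1.3333)·(3.5)) / 5 = 24/5 = 4.8
  s[B,B] = ((2.5)·(2.5) + (-2.5)·(-2.5) + (-1.5)·(-1.5) + (-2.5)·(-2.5) + (0.5)·(0.5) + (3.5)·(3.5)) / 5 = 33.5/5 = 6.7
  Sample standard deviations s_i = √(s[i,i]):
  s(A) = √(4.6667) = 2.1602
  s(B) = √(6.7) = 2.5884

Step 3 — r_{ij} = s_{ij} / (s_i · s_j):
  r[A,A] = 1 (diagonal).
  r[A,B] = 4.8 / (2.1602 · 2.5884) = 4.8 / 5.5917 = 0.8584
  r[B,B] = 1 (diagonal).

R is symmetric with unit diagonal. Assembling:

R = [[1, 0.8584],
 [0.8584, 1]]


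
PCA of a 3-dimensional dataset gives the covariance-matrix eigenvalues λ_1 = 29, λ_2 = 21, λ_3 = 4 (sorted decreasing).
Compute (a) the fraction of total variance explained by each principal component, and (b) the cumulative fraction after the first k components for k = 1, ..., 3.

Step 1 — total variance = trace(Sigma) = Σ λ_i = 29 + 21 + 4 = 54.

Step 2 — fraction explained by component i = λ_i / Σ λ:
  PC1: 29/54 = 0.537
  PC2: 21/54 = 0.3889
  PC3: 4/54 = 0.0741

Step 3 — cumulative fraction after k components = (λ_1 + ... + λ_k) / Σ λ:
  k = 1: 29/54 = 0.537
  k = 2: (29 + 21)/54 = 50/54 = 0.9259
  k = 3: (29 + 21 + 4)/54 = 54/54 = 1

Summary (fraction, with percent):

explained: PC1 0.537 (53.7%), PC2 0.3889 (38.89%), PC3 0.0741 (7.41%);  cumulative: 0.537, 0.9259, 1


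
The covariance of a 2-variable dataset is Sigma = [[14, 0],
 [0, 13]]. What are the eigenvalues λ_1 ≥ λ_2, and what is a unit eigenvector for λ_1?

Step 1 — characteristic polynomial of 2×2 Sigma:
  det(Sigma - λI) = λ² - trace · λ + det = 0.
  trace = 14 + 13 = 27, det = 14·13 - (0)² = 182.
Step 2 — discriminant:
  Δ = trace² - 4·det = 729 - 728 = 1.
Step 3 — eigenvalues:
  λ = (trace ± √Δ)/2 = (27 ± 1)/2,
  λ_1 = 14,  λ_2 = 13.

Step 4 — unit eigenvector for λ_1: Sigma is diagonal, so its eigenvectors are the coordinate axes. λ_1 = 14 is the diagonal entry on the first coordinate axis, hence
  v_1 = (1, 0) (||v_1|| = 1).

λ_1 = 14,  λ_2 = 13;  v_1 ≈ (1, 0)


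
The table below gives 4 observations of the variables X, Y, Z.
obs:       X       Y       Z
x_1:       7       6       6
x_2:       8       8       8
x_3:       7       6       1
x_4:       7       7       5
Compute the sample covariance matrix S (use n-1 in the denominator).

Step 1 — column means:
  mean(X) = (7 + 8 + 7 + 7) / 4 = 29/4 = 7.25
  mean(Y) = (6 + 8 + 6 + 7) / 4 = 27/4 = 6.75
  mean(Z) = (6 + 8 + 1 + 5) / 4 = 20/4 = 5

Step 2 — sample covariance S[i,j] = (1/(n-1)) · Σ_k (x_{k,i} - mean_i) · (x_{k,j} - mean_j), with n-1 = 3.
  S[X,X] = ((-0.25)·(-0.25) + (0.75)·(0.75) + (-0.25)·(-0.25) + (-0.25)·(-0.25)) / 3 = 0.75/3 = 0.25
  S[X,Y] = ((-0.25)·(-0.75) + (0.75)·(1.25) + (-0.25)·(-0.75) + (-0.25)·(0.25)) / 3 = 1.25/3 = 0.4167
  S[X,Z] = ((-0.25)·(1) + (0.75)·(3) + (-0.25)·(-4) + (-0.25)·(0)) / 3 = 3/3 = 1
  S[Y,Y] = ((-0.75)·(-0.75) + (1.25)·(1.25) + (-0.75)·(-0.75) + (0.25)·(0.25)) / 3 = 2.75/3 = 0.9167
  S[Y,Z] = ((-0.75)·(1) + (1.25)·(3) + (-0.75)·(-4) + (0.25)·(0)) / 3 = 6/3 = 2
  S[Z,Z] = ((1)·(1) + (3)·(3) + (-4)·(-4) + (0)·(0)) / 3 = 26/3 = 8.6667

S is symmetric (S[j,i] = S[i,j]). Assembling:

S = [[0.25, 0.4167, 1],
 [0.4167, 0.9167, 2],
 [1, 2, 8.6667]]
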